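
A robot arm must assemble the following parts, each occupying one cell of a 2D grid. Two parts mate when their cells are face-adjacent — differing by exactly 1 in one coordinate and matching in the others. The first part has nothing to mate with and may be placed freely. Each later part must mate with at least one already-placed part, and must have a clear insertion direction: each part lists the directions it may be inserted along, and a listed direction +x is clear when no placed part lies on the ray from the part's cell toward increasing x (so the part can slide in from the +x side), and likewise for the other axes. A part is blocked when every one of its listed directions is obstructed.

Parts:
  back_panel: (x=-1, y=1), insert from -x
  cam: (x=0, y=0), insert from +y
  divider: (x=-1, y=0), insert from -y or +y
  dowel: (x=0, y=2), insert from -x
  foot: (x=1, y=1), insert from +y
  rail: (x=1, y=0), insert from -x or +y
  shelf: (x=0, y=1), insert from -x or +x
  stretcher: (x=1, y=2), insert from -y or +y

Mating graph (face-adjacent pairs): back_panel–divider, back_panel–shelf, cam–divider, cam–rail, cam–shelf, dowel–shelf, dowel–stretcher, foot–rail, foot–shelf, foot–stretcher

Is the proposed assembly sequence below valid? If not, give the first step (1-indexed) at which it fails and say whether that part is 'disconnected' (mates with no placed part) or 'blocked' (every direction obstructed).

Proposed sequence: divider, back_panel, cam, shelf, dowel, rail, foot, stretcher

Valid

1. divider@(-1, 0) [-y clear] — {divider}
2. back_panel@(-1, 1) [-x clear] — {back_panel, divider}
3. cam@(0, 0) [+y clear] — {back_panel, cam, divider}
4. shelf@(0, 1) [+x clear] — {back_panel, cam, divider, shelf}
5. dowel@(0, 2) [-x clear] — {back_panel, cam, divider, dowel, shelf}
6. rail@(1, 0) [+y clear] — {back_panel, cam, divider, dowel, rail, shelf}
7. foot@(1, 1) [+y clear] — {back_panel, cam, divider, dowel, foot, rail, shelf}
8. stretcher@(1, 2) [+y clear] — {back_panel, cam, divider, dowel, foot, rail, shelf, stretcher}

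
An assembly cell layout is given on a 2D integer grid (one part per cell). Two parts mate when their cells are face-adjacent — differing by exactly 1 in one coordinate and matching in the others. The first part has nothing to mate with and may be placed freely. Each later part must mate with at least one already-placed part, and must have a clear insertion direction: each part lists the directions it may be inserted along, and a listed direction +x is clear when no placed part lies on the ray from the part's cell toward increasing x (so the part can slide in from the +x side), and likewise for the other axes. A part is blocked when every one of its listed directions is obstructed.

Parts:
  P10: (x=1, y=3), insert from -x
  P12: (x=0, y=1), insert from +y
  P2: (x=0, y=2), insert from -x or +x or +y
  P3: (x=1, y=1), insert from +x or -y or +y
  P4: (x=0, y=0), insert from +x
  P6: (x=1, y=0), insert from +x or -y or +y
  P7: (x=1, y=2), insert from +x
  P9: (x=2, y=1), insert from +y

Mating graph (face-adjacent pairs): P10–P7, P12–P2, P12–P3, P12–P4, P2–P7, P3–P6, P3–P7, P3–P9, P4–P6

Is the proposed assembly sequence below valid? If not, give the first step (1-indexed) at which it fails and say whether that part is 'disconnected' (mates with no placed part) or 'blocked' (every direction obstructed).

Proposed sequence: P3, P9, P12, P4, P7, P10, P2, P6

Valid

1. P3@(1, 1) [+x clear] — {P3}
2. P9@(2, 1) [+y clear] — {P3, P9}
3. P12@(0, 1) [+y clear] — {P12, P3, P9}
4. P4@(0, 0) [+x clear] — {P12, P3, P4, P9}
5. P7@(1, 2) [+x clear] — {P12, P3, P4, P7, P9}
6. P10@(1, 3) [-x clear] — {P10, P12, P3, P4, P7, P9}
7. P2@(0, 2) [-x clear] — {P10, P12, P2, P3, P4, P7, P9}
8. P6@(1, 0) [+x clear] — {P10, P12, P2, P3, P4, P6, P7, P9}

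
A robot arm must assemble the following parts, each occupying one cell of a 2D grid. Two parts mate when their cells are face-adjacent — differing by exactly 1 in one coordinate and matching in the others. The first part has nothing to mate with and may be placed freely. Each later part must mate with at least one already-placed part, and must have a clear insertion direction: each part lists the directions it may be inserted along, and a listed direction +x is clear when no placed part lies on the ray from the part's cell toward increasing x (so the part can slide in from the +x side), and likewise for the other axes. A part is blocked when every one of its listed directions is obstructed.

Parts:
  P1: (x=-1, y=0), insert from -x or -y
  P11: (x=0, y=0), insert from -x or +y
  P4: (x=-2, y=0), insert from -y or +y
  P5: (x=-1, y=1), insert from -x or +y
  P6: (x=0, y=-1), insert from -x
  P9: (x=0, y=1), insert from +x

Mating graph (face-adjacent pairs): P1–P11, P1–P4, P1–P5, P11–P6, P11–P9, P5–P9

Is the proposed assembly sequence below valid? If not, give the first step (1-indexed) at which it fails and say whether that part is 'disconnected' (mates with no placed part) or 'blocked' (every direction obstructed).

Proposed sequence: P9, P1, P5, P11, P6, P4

1. P9@(0, 1) [+x clear] — {P9}
2. P1@(-1, 0) — no placed neighbour ⇒ disconnected

Invalid at step 2 (disconnected)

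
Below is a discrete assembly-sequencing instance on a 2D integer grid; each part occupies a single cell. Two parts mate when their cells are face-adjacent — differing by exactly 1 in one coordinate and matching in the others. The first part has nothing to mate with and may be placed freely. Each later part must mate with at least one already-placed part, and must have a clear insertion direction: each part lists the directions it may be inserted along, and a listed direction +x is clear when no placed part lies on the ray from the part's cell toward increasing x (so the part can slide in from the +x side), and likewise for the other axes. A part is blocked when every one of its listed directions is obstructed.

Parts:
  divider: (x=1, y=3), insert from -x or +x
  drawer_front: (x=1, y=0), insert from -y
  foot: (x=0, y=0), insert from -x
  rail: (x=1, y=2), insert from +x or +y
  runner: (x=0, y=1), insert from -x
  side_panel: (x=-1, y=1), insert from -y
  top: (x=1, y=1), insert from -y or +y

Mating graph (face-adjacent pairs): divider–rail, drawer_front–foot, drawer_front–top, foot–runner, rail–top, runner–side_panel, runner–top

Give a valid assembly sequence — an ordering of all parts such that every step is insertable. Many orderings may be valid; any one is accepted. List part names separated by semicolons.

1. drawer_front@(1, 0) [-y clear] — {drawer_front}
2. top@(1, 1) [+y clear] — {drawer_front, top}
3. rail@(1, 2) [+x clear] — {drawer_front, rail, top}
4. divider@(1, 3) [-x clear] — {divider, drawer_front, rail, top}
5. runner@(0, 1) [-x clear] — {divider, drawer_front, rail, runner, top}
6. side_panel@(-1, 1) [-y clear] — {divider, drawer_front, rail, runner, side_panel, top}
7. foot@(0, 0) [-x clear] — {divider, drawer_front, foot, rail, runner, side_panel, top}

drawer_front; top; rail; divider; runner; side_panel; foot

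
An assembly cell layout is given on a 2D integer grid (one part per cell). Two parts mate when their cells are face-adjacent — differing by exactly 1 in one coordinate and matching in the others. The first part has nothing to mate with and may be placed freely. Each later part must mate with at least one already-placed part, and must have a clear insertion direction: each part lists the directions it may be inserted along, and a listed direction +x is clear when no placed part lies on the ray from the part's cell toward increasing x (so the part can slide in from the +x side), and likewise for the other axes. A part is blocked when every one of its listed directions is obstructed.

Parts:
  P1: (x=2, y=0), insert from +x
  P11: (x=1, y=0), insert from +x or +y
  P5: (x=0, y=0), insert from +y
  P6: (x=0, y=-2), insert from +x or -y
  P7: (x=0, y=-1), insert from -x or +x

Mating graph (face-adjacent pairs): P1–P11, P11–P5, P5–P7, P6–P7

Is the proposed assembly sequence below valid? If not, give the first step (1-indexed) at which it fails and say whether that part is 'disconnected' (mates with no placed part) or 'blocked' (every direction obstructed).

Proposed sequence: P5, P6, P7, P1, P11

1. P5@(0, 0) [+y clear] — {P5}
2. P6@(0, -2) — no placed neighbour ⇒ disconnected

Invalid at step 2 (disconnected)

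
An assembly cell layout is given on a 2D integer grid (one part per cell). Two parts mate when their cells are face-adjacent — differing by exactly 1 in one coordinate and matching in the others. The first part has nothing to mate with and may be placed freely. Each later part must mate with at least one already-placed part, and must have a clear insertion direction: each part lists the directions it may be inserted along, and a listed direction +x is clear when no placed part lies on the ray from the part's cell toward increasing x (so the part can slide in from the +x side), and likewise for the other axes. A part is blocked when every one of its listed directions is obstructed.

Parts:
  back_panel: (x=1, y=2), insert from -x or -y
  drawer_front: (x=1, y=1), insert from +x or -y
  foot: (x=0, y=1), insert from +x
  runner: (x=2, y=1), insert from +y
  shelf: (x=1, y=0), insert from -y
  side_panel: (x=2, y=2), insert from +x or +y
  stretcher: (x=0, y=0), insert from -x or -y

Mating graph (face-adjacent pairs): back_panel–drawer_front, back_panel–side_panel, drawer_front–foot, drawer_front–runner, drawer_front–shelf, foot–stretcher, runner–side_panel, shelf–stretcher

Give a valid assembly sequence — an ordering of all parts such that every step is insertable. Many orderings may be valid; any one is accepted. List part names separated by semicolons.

1. foot@(0, 1) [+x clear] — {foot}
2. stretcher@(0, 0) [-x clear] — {foot, stretcher}
3. drawer_front@(1, 1) [+x clear] — {drawer_front, foot, stretcher}
4. runner@(2, 1) [+y clear] — {drawer_front, foot, runner, stretcher}
5. back_panel@(1, 2) [-x clear] — {back_panel, drawer_front, foot, runner, stretcher}
6. side_panel@(2, 2) [+x clear] — {back_panel, drawer_front, foot, runner, side_panel, stretcher}
7. shelf@(1, 0) [-y clear] — {back_panel, drawer_front, foot, runner, shelf, side_panel, stretcher}

foot; stretcher; drawer_front; runner; back_panel; side_panel; shelf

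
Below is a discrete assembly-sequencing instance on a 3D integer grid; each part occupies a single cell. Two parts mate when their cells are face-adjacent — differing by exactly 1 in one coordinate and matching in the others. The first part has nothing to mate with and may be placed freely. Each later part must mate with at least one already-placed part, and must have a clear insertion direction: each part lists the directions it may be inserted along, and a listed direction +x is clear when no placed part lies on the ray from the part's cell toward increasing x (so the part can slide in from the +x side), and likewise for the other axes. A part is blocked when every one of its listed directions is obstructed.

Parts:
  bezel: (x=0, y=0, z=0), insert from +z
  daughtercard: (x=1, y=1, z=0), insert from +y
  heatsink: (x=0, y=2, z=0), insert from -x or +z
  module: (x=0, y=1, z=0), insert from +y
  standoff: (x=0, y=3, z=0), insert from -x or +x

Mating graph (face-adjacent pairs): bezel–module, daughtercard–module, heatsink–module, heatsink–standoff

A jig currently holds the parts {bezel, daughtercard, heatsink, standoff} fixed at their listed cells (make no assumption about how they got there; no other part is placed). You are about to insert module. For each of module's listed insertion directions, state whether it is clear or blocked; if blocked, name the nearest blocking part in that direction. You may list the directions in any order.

+y: blocked by heatsink

+y: nearest on ray is heatsink@(0, 2, 0) ⇒ blocked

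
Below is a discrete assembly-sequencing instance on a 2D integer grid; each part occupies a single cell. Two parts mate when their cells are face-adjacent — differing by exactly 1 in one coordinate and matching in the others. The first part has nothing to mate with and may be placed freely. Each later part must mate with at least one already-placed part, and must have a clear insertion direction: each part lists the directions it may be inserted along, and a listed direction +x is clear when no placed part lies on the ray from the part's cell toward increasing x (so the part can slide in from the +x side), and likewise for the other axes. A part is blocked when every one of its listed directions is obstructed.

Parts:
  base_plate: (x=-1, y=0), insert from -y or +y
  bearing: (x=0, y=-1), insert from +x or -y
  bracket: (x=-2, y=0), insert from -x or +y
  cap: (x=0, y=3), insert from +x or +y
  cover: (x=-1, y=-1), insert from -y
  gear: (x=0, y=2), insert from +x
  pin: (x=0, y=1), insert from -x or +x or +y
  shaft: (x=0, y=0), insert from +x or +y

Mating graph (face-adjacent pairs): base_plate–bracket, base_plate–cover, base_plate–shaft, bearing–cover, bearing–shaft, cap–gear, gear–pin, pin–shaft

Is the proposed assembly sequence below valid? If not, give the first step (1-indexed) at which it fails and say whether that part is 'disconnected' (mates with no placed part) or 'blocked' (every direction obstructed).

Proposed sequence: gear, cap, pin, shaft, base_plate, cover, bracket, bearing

Valid

1. gear@(0, 2) [+x clear] — {gear}
2. cap@(0, 3) [+x clear] — {cap, gear}
3. pin@(0, 1) [-x clear] — {cap, gear, pin}
4. shaft@(0, 0) [+x clear] — {cap, gear, pin, shaft}
5. base_plate@(-1, 0) [-y clear] — {base_plate, cap, gear, pin, shaft}
6. cover@(-1, -1) [-y clear] — {base_plate, cap, cover, gear, pin, shaft}
7. bracket@(-2, 0) [-x clear] — {base_plate, bracket, cap, cover, gear, pin, shaft}
8. bearing@(0, -1) [+x clear] — {base_plate, bearing, bracket, cap, cover, gear, pin, shaft}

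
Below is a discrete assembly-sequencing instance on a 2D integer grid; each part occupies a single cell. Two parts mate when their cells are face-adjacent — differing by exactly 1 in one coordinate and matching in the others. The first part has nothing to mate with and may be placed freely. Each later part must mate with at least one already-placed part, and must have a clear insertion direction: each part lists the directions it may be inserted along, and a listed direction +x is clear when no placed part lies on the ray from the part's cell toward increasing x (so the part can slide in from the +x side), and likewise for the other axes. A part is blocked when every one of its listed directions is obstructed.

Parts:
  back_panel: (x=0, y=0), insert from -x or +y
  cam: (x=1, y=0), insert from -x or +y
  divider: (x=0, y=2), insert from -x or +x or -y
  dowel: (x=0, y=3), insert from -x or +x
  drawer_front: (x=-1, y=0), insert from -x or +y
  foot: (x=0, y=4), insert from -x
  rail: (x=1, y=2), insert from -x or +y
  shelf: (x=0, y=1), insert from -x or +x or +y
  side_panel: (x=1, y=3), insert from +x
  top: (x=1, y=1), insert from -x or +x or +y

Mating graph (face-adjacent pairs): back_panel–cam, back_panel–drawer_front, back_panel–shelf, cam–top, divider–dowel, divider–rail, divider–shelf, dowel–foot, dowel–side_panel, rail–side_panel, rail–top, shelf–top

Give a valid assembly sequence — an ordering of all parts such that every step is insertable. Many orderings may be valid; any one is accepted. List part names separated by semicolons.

rail; side_panel; dowel; top; cam; back_panel; shelf; drawer_front; foot; divider

1. rail@(1, 2) [-x clear] — {rail}
2. side_panel@(1, 3) [+x clear] — {rail, side_panel}
3. dowel@(0, 3) [-x clear] — {dowel, rail, side_panel}
4. top@(1, 1) [-x clear] — {dowel, rail, side_panel, top}
5. cam@(1, 0) [-x clear] — {cam, dowel, rail, side_panel, top}
6. back_panel@(0, 0) [-x clear] — {back_panel, cam, dowel, rail, side_panel, top}
7. shelf@(0, 1) [-x clear] — {back_panel, cam, dowel, rail, shelf, side_panel, top}
8. drawer_front@(-1, 0) [-x clear] — {back_panel, cam, dowel, drawer_front, rail, shelf, side_panel, top}
9. foot@(0, 4) [-x clear] — {back_panel, cam, dowel, drawer_front, foot, rail, shelf, side_panel, top}
10. divider@(0, 2) [-x clear] — {back_panel, cam, divider, dowel, drawer_front, foot, rail, shelf, side_panel, top}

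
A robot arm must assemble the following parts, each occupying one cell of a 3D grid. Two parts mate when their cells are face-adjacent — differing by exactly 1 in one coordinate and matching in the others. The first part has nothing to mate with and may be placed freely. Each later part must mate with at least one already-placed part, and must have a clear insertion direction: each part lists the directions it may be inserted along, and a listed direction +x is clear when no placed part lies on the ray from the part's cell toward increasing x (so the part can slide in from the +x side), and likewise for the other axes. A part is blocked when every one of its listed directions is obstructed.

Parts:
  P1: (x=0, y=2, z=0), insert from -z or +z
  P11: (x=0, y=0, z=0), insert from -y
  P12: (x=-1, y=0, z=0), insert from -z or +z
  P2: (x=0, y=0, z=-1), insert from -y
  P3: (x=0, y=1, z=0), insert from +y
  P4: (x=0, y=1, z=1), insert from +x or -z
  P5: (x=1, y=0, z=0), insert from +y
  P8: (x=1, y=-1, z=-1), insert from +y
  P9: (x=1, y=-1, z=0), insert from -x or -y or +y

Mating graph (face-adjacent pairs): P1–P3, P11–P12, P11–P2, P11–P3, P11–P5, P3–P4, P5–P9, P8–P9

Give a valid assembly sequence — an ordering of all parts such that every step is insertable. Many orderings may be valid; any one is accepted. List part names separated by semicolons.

1. P12@(-1, 0, 0) [-z clear] — {P12}
2. P11@(0, 0, 0) [-y clear] — {P11, P12}
3. P3@(0, 1, 0) [+y clear] — {P11, P12, P3}
4. P1@(0, 2, 0) [-z clear] — {P1, P11, P12, P3}
5. P4@(0, 1, 1) [+x clear] — {P1, P11, P12, P3, P4}
6. P5@(1, 0, 0) [+y clear] — {P1, P11, P12, P3, P4, P5}
7. P9@(1, -1, 0) [-x clear] — {P1, P11, P12, P3, P4, P5, P9}
8. P8@(1, -1, -1) [+y clear] — {P1, P11, P12, P3, P4, P5, P8, P9}
9. P2@(0, 0, -1) [-y clear] — {P1, P11, P12, P2, P3, P4, P5, P8, P9}

P12; P11; P3; P1; P4; P5; P9; P8; P2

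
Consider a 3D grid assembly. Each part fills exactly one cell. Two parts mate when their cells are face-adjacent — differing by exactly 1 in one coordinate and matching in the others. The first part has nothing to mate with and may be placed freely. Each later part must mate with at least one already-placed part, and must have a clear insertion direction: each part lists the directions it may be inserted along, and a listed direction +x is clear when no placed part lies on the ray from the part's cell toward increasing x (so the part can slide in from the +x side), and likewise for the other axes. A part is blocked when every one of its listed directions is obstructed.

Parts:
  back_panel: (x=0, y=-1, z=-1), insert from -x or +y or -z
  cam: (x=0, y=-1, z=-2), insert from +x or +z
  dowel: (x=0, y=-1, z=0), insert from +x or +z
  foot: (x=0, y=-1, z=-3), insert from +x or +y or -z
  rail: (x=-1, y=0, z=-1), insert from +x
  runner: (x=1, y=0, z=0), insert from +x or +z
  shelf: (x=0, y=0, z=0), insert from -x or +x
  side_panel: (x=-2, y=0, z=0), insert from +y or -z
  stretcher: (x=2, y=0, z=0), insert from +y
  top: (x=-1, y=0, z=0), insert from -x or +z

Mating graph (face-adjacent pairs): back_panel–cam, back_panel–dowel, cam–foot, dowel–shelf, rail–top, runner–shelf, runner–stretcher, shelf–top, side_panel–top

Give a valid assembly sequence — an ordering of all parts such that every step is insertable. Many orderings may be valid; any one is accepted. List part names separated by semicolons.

dowel; shelf; back_panel; cam; runner; stretcher; top; rail; side_panel; foot

1. dowel@(0, -1, 0) [+x clear] — {dowel}
2. shelf@(0, 0, 0) [-x clear] — {dowel, shelf}
3. back_panel@(0, -1, -1) [-x clear] — {back_panel, dowel, shelf}
4. cam@(0, -1, -2) [+x clear] — {back_panel, cam, dowel, shelf}
5. runner@(1, 0, 0) [+x clear] — {back_panel, cam, dowel, runner, shelf}
6. stretcher@(2, 0, 0) [+y clear] — {back_panel, cam, dowel, runner, shelf, stretcher}
7. top@(-1, 0, 0) [-x clear] — {back_panel, cam, dowel, runner, shelf, stretcher, top}
8. rail@(-1, 0, -1) [+x clear] — {back_panel, cam, dowel, rail, runner, shelf, stretcher, top}
9. side_panel@(-2, 0, 0) [+y clear] — {back_panel, cam, dowel, rail, runner, shelf, side_panel, stretcher, top}
10. foot@(0, -1, -3) [+x clear] — {back_panel, cam, dowel, foot, rail, runner, shelf, side_panel, stretcher, top}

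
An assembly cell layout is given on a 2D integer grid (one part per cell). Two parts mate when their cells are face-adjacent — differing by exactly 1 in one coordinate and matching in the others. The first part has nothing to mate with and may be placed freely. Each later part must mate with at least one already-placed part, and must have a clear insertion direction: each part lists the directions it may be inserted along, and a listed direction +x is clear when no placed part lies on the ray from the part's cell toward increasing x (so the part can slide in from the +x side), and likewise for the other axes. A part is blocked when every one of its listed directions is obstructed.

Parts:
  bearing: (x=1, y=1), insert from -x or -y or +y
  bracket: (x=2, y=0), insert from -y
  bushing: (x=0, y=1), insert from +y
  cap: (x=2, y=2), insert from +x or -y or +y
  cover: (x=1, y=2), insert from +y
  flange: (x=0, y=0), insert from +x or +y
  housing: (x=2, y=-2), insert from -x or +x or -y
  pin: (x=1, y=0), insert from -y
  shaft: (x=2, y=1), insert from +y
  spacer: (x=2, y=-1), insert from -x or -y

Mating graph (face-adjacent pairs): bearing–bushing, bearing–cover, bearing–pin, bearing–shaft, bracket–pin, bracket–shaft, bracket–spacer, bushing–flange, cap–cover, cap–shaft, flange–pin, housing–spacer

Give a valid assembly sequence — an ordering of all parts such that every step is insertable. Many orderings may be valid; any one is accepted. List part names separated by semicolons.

1. bearing@(1, 1) [-x clear] — {bearing}
2. cover@(1, 2) [+y clear] — {bearing, cover}
3. pin@(1, 0) [-y clear] — {bearing, cover, pin}
4. flange@(0, 0) [+y clear] — {bearing, cover, flange, pin}
5. bushing@(0, 1) [+y clear] — {bearing, bushing, cover, flange, pin}
6. shaft@(2, 1) [+y clear] — {bearing, bushing, cover, flange, pin, shaft}
7. cap@(2, 2) [+x clear] — {bearing, bushing, cap, cover, flange, pin, shaft}
8. bracket@(2, 0) [-y clear] — {bearing, bracket, bushing, cap, cover, flange, pin, shaft}
9. spacer@(2, -1) [-x clear] — {bearing, bracket, bushing, cap, cover, flange, pin, shaft, spacer}
10. housing@(2, -2) [-x clear] — {bearing, bracket, bushing, cap, cover, flange, housing, pin, shaft, spacer}

bearing; cover; pin; flange; bushing; shaft; cap; bracket; spacer; housing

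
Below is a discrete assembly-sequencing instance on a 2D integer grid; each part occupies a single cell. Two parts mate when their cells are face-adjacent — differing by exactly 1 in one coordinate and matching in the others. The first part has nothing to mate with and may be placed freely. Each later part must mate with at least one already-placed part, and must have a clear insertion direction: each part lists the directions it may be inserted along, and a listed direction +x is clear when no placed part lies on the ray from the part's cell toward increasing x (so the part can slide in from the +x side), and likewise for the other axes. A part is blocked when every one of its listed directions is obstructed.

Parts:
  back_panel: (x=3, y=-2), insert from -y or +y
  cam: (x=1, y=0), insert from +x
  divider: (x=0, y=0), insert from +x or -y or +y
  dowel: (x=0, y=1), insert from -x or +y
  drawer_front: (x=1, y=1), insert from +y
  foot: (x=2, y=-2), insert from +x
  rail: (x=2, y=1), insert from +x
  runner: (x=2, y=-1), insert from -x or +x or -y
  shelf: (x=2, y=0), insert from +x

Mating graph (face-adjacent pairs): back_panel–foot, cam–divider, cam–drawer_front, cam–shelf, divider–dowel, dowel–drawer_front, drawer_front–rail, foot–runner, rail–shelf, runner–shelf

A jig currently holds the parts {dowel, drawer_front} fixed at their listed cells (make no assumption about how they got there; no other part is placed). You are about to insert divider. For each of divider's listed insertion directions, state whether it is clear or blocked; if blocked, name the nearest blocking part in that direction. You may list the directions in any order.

+x: ray from divider(0, 0) has no placed part ⇒ clear
-y: ray from divider(0, 0) has no placed part ⇒ clear
+y: nearest on ray is dowel@(0, 1) ⇒ blocked

+x: clear; +y: blocked by dowel; -y: clear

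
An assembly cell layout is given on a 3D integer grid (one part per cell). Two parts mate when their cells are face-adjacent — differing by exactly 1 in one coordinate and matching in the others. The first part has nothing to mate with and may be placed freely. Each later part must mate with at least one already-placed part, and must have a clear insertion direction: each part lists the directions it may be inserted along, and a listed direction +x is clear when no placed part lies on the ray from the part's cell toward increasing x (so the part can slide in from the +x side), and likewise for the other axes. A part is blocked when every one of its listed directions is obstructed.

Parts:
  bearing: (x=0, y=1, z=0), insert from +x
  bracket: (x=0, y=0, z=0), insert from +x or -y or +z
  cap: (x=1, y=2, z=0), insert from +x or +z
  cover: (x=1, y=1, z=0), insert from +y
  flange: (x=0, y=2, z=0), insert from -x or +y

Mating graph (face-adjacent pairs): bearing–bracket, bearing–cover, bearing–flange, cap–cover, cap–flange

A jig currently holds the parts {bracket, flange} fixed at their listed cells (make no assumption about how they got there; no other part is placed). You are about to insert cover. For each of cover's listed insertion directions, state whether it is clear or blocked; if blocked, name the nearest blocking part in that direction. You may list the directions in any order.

+y: ray from cover(1, 1, 0) has no placed part ⇒ clear

+y: clear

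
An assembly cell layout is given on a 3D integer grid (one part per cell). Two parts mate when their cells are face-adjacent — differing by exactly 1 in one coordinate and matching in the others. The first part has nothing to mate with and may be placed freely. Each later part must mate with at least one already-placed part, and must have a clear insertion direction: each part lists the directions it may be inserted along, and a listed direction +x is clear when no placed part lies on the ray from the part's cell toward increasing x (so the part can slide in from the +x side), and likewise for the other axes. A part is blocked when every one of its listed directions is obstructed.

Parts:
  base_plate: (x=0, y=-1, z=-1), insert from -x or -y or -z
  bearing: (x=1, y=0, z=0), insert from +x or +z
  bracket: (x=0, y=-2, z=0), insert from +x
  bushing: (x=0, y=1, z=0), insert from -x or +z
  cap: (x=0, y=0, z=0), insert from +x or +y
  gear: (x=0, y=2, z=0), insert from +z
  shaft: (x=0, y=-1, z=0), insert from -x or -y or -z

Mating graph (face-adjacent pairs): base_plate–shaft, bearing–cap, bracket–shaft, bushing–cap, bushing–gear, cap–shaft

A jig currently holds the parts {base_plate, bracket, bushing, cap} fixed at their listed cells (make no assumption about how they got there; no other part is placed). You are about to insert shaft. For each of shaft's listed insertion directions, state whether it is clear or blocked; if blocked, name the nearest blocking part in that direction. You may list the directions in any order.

-x: clear; -y: blocked by bracket; -z: blocked by base_plate

-x: ray from shaft(0, -1, 0) has no placed part ⇒ clear
-y: nearest on ray is bracket@(0, -2, 0) ⇒ blocked
-z: nearest on ray is base_plate@(0, -1, -1) ⇒ blocked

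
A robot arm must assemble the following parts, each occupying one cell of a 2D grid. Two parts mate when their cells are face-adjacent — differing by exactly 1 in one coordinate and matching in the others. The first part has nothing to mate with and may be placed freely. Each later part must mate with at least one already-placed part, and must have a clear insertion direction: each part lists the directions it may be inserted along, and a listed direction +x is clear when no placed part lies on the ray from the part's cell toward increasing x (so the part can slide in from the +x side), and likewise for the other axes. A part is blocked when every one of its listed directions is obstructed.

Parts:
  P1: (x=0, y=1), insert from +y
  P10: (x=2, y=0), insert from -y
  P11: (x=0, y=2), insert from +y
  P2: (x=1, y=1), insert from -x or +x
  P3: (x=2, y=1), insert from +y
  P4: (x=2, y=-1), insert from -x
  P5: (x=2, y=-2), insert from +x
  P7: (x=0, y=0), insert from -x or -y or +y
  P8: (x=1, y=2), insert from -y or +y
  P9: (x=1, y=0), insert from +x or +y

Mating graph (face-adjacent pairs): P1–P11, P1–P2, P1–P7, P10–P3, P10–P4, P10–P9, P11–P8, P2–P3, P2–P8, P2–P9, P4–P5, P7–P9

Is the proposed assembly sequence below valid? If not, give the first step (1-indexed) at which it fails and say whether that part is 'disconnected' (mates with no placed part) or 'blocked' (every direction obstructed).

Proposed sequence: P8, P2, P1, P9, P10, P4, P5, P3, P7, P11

Valid

1. P8@(1, 2) [-y clear] — {P8}
2. P2@(1, 1) [-x clear] — {P2, P8}
3. P1@(0, 1) [+y clear] — {P1, P2, P8}
4. P9@(1, 0) [+x clear] — {P1, P2, P8, P9}
5. P10@(2, 0) [-y clear] — {P1, P10, P2, P8, P9}
6. P4@(2, -1) [-x clear] — {P1, P10, P2, P4, P8, P9}
7. P5@(2, -2) [+x clear] — {P1, P10, P2, P4, P5, P8, P9}
8. P3@(2, 1) [+y clear] — {P1, P10, P2, P3, P4, P5, P8, P9}
9. P7@(0, 0) [-x clear] — {P1, P10, P2, P3, P4, P5, P7, P8, P9}
10. P11@(0, 2) [+y clear] — {P1, P10, P11, P2, P3, P4, P5, P7, P8, P9}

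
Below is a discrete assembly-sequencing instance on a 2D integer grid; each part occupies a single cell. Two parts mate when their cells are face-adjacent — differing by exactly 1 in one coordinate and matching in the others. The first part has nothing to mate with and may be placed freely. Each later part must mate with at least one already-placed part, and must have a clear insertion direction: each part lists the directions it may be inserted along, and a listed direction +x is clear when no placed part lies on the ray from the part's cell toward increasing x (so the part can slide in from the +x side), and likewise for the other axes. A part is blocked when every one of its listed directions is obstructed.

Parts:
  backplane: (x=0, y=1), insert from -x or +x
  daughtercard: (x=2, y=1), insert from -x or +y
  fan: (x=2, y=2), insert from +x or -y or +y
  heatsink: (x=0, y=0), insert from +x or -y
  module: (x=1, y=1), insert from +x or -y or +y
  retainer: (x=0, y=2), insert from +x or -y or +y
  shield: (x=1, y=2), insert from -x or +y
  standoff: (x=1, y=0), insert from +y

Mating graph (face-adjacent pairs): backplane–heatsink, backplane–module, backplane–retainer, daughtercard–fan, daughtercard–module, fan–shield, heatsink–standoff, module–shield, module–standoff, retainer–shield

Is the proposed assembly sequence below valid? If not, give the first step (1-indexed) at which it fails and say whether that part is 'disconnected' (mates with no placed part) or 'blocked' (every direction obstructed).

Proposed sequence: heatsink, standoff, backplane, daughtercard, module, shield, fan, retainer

1. heatsink@(0, 0) [+x clear] — {heatsink}
2. standoff@(1, 0) [+y clear] — {heatsink, standoff}
3. backplane@(0, 1) [-x clear] — {backplane, heatsink, standoff}
4. daughtercard@(2, 1) — no placed neighbour ⇒ disconnected

Invalid at step 4 (disconnected)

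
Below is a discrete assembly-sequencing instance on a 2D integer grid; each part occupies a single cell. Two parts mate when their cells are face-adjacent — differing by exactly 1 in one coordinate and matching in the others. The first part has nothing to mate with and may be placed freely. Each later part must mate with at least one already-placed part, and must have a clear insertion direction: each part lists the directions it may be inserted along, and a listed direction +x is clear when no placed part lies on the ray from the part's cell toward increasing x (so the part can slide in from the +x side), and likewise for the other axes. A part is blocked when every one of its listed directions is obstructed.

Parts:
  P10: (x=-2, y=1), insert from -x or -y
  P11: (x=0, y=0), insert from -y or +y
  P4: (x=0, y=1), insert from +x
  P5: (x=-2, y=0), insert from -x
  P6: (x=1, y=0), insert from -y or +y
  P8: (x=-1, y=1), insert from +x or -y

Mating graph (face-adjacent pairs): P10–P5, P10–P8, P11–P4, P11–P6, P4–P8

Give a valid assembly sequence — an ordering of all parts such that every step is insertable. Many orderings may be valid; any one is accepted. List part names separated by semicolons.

1. P8@(-1, 1) [+x clear] — {P8}
2. P4@(0, 1) [+x clear] — {P4, P8}
3. P11@(0, 0) [-y clear] — {P11, P4, P8}
4. P6@(1, 0) [-y clear] — {P11, P4, P6, P8}
5. P10@(-2, 1) [-x clear] — {P10, P11, P4, P6, P8}
6. P5@(-2, 0) [-x clear] — {P10, P11, P4, P5, P6, P8}

P8; P4; P11; P6; P10; P5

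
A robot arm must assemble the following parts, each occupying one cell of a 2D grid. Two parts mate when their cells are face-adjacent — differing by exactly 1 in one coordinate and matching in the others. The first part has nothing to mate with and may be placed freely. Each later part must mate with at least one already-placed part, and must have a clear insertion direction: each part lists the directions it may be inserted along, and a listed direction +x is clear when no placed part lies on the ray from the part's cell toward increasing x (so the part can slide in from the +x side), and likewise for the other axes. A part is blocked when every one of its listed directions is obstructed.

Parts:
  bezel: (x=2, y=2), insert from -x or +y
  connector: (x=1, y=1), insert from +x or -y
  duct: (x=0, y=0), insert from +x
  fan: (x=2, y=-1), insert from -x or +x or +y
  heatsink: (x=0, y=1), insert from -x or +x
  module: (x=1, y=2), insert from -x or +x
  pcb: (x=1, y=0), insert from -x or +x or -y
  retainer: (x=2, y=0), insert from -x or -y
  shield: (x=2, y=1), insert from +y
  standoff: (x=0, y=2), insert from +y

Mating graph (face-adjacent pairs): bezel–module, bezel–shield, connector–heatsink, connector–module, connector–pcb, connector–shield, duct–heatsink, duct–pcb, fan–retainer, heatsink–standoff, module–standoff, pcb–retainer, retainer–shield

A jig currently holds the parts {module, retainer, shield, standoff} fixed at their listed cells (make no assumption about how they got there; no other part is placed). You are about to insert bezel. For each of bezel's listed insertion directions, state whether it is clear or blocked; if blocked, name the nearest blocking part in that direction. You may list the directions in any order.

-x: nearest on ray is module@(1, 2) ⇒ blocked
+y: ray from bezel(2, 2) has no placed part ⇒ clear

+y: clear; -x: blocked by module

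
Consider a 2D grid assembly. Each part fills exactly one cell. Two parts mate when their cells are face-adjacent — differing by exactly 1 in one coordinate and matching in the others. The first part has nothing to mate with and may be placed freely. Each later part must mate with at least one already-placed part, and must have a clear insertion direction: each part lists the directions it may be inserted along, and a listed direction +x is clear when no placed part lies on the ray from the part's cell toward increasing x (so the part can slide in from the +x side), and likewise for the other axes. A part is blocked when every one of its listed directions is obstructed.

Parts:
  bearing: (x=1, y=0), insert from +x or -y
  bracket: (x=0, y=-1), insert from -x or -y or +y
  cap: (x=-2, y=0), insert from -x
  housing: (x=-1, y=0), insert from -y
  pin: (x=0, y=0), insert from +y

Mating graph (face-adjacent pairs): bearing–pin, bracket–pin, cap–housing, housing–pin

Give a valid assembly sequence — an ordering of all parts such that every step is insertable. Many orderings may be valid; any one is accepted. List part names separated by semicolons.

bracket; pin; housing; cap; bearing

1. bracket@(0, -1) [-x clear] — {bracket}
2. pin@(0, 0) [+y clear] — {bracket, pin}
3. housing@(-1, 0) [-y clear] — {bracket, housing, pin}
4. cap@(-2, 0) [-x clear] — {bracket, cap, housing, pin}
5. bearing@(1, 0) [+x clear] — {bearing, bracket, cap, housing, pin}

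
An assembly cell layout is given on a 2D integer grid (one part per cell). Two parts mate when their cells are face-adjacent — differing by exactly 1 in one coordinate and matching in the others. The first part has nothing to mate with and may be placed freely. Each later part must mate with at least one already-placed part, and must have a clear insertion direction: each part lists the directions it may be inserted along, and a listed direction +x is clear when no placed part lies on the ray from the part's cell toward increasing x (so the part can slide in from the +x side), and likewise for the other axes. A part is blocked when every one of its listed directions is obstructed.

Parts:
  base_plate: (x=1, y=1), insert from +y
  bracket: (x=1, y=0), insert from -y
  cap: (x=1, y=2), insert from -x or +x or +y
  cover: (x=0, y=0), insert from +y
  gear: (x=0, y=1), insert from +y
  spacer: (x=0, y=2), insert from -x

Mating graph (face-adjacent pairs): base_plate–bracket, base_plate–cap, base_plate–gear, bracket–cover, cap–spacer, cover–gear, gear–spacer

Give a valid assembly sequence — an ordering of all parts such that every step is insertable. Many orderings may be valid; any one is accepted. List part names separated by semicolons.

base_plate; cap; bracket; cover; gear; spacer

1. base_plate@(1, 1) [+y clear] — {base_plate}
2. cap@(1, 2) [-x clear] — {base_plate, cap}
3. bracket@(1, 0) [-y clear] — {base_plate, bracket, cap}
4. cover@(0, 0) [+y clear] — {base_plate, bracket, cap, cover}
5. gear@(0, 1) [+y clear] — {base_plate, bracket, cap, cover, gear}
6. spacer@(0, 2) [-x clear] — {base_plate, bracket, cap, cover, gear, spacer}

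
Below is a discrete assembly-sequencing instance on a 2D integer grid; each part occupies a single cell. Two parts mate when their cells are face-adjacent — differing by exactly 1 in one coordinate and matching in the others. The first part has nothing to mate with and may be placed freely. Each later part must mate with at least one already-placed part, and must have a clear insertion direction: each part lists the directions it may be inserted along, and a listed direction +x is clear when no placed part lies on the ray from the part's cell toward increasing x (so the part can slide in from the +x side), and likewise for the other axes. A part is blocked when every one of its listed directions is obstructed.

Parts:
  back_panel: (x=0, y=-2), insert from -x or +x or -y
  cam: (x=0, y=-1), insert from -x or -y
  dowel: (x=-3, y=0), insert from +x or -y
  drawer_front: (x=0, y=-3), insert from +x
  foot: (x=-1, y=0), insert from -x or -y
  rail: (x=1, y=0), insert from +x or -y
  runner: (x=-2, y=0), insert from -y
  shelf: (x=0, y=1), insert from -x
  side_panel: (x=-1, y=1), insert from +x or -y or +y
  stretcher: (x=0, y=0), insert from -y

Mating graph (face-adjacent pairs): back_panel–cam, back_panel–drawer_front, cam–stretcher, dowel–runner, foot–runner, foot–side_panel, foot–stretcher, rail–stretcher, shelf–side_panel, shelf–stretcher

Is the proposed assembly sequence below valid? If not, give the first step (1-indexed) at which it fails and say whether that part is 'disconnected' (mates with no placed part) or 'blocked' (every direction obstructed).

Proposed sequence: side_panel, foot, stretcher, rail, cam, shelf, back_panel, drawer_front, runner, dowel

Invalid at step 6 (blocked)

1. side_panel@(-1, 1) [+x clear] — {side_panel}
2. foot@(-1, 0) [-x clear] — {foot, side_panel}
3. stretcher@(0, 0) [-y clear] — {foot, side_panel, stretcher}
4. rail@(1, 0) [+x clear] — {foot, rail, side_panel, stretcher}
5. cam@(0, -1) [-x clear] — {cam, foot, rail, side_panel, stretcher}
6. shelf@(0, 1) — -x all obstructed ⇒ blocked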